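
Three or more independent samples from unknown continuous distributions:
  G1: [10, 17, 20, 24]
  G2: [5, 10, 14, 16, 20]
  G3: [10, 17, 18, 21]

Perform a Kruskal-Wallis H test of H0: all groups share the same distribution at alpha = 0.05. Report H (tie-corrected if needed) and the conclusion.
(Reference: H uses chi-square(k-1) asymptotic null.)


Step 1: Combine all N = 13 observations and assign midranks.
sorted (value, group, rank): (5,G2,1), (10,G1,3), (10,G2,3), (10,G3,3), (14,G2,5), (16,G2,6), (17,G1,7.5), (17,G3,7.5), (18,G3,9), (20,G1,10.5), (20,G2,10.5), (21,G3,12), (24,G1,13)
Step 2: Sum ranks within each group.
R_1 = 34 (n_1 = 4)
R_2 = 25.5 (n_2 = 5)
R_3 = 31.5 (n_3 = 4)
Step 3: H = 12/(N(N+1)) * sum(R_i^2/n_i) - 3(N+1)
     = 12/(13*14) * (34^2/4 + 25.5^2/5 + 31.5^2/4) - 3*14
     = 0.065934 * 667.112 - 42
     = 1.985440.
Step 4: Ties present; correction factor C = 1 - 36/(13^3 - 13) = 0.983516. Corrected H = 1.985440 / 0.983516 = 2.018715.
Step 5: Under H0, H ~ chi^2(2); p-value = 0.364453.
Step 6: alpha = 0.05. fail to reject H0.

H = 2.0187, df = 2, p = 0.364453, fail to reject H0.


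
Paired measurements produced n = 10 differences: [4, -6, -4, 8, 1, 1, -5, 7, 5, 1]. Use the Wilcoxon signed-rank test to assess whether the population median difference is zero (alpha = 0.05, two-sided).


Step 1: Drop any zero differences (none here) and take |d_i|.
|d| = [4, 6, 4, 8, 1, 1, 5, 7, 5, 1]
Step 2: Midrank |d_i| (ties get averaged ranks).
ranks: |4|->4.5, |6|->8, |4|->4.5, |8|->10, |1|->2, |1|->2, |5|->6.5, |7|->9, |5|->6.5, |1|->2
Step 3: Attach original signs; sum ranks with positive sign and with negative sign.
W+ = 4.5 + 10 + 2 + 2 + 9 + 6.5 + 2 = 36
W- = 8 + 4.5 + 6.5 = 19
(Check: W+ + W- = 55 should equal n(n+1)/2 = 55.)
Step 4: Test statistic W = min(W+, W-) = 19.
Step 5: Ties in |d|, so use the tie-corrected normal approximation.
        E[W] = n(n+1)/4 = 10*11/4 = 27.5.
        Tie groups: |d|=1 (t=3), |d|=4 (t=2), |d|=5 (t=2); sum(t^3 - t) = 36.
        Var[W] = n(n+1)(2n+1)/24 - sum(t^3-t)/48 = 2310/24 - 36/48 = 95.5.
        z = (W - E[W]) / sqrt(Var[W]) = (19 - 27.5) / 9.7724 = -0.8698.
        Two-sided p = 2*Phi(z) = 0.384412.
Step 6: alpha = 0.05. fail to reject H0.

W+ = 36, W- = 19, W = min = 19, p = 0.384412, fail to reject H0.


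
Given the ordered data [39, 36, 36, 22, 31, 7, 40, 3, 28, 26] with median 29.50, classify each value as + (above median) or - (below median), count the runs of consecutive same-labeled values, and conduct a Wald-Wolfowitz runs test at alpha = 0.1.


Step 1: Compute median = 29.50; label A = above, B = below.
Labels in order: AAABABABBB  (n_A = 5, n_B = 5)
Step 2: Count runs R = 6.
Step 3: Under H0 (random ordering), E[R] = 2*n_A*n_B/(n_A+n_B) + 1 = 2*5*5/10 + 1 = 6.0000.
        Var[R] = 2*n_A*n_B*(2*n_A*n_B - n_A - n_B) / ((n_A+n_B)^2 * (n_A+n_B-1)) = 2000/900 = 2.2222.
        SD[R] = 1.4907.
Step 4: R = E[R], so z = 0 with no continuity correction.
Step 5: Two-sided p-value via normal approximation = 2*(1 - Phi(|z|)) = 1.000000.
Step 6: alpha = 0.1. fail to reject H0.

R = 6, z = 0.0000, p = 1.000000, fail to reject H0.


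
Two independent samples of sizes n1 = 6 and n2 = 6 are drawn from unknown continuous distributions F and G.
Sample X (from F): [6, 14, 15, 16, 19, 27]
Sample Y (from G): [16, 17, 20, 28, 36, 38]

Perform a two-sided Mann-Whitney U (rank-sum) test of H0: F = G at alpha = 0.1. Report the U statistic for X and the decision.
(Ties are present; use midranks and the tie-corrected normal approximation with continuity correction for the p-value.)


Step 1: Combine and sort all 12 observations; assign midranks.
sorted (value, group): (6,X), (14,X), (15,X), (16,X), (16,Y), (17,Y), (19,X), (20,Y), (27,X), (28,Y), (36,Y), (38,Y)
ranks: 6->1, 14->2, 15->3, 16->4.5, 16->4.5, 17->6, 19->7, 20->8, 27->9, 28->10, 36->11, 38->12
Step 2: Rank sum for X: R1 = 1 + 2 + 3 + 4.5 + 7 + 9 = 26.5.
Step 3: U_X = R1 - n1(n1+1)/2 = 26.5 - 6*7/2 = 26.5 - 21 = 5.5.
       U_Y = n1*n2 - U_X = 36 - 5.5 = 30.5.
Step 4: Ties are present, so use the tie-corrected normal approximation (with continuity correction) for the p-value.
Step 5: p-value = 0.054241; compare to alpha = 0.1. reject H0.

U_X = 5.5, p = 0.054241, reject H0 at alpha = 0.1.


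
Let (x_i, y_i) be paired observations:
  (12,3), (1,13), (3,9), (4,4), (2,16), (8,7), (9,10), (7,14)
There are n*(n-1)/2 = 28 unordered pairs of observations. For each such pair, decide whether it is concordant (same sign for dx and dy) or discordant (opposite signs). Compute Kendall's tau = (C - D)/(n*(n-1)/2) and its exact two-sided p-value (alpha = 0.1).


Step 1: Enumerate the 28 unordered pairs (i,j) with i<j and classify each by sign(x_j-x_i) * sign(y_j-y_i).
  (1,2):dx=-11,dy=+10->D; (1,3):dx=-9,dy=+6->D; (1,4):dx=-8,dy=+1->D; (1,5):dx=-10,dy=+13->D
  (1,6):dx=-4,dy=+4->D; (1,7):dx=-3,dy=+7->D; (1,8):dx=-5,dy=+11->D; (2,3):dx=+2,dy=-4->D
  (2,4):dx=+3,dy=-9->D; (2,5):dx=+1,dy=+3->C; (2,6):dx=+7,dy=-6->D; (2,7):dx=+8,dy=-3->D
  (2,8):dx=+6,dy=+1->C; (3,4):dx=+1,dy=-5->D; (3,5):dx=-1,dy=+7->D; (3,6):dx=+5,dy=-2->D
  (3,7):dx=+6,dy=+1->C; (3,8):dx=+4,dy=+5->C; (4,5):dx=-2,dy=+12->D; (4,6):dx=+4,dy=+3->C
  (4,7):dx=+5,dy=+6->C; (4,8):dx=+3,dy=+10->C; (5,6):dx=+6,dy=-9->D; (5,7):dx=+7,dy=-6->D
  (5,8):dx=+5,dy=-2->D; (6,7):dx=+1,dy=+3->C; (6,8):dx=-1,dy=+7->D; (7,8):dx=-2,dy=+4->D
Step 2: C = 8, D = 20, total pairs = 28.
Step 3: tau = (C - D)/(n(n-1)/2) = (8 - 20)/28 = -0.428571.
Step 4: Exact two-sided p-value (enumerate n! = 40320 permutations of y under H0): p = 0.178869.
Step 5: alpha = 0.1. fail to reject H0.

tau_b = -0.4286 (C=8, D=20), p = 0.178869, fail to reject H0.


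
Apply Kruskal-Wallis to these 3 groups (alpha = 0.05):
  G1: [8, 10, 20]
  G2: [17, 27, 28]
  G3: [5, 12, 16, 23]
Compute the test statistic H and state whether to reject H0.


Step 1: Combine all N = 10 observations and assign midranks.
sorted (value, group, rank): (5,G3,1), (8,G1,2), (10,G1,3), (12,G3,4), (16,G3,5), (17,G2,6), (20,G1,7), (23,G3,8), (27,G2,9), (28,G2,10)
Step 2: Sum ranks within each group.
R_1 = 12 (n_1 = 3)
R_2 = 25 (n_2 = 3)
R_3 = 18 (n_3 = 4)
Step 3: H = 12/(N(N+1)) * sum(R_i^2/n_i) - 3(N+1)
     = 12/(10*11) * (12^2/3 + 25^2/3 + 18^2/4) - 3*11
     = 0.109091 * 337.333 - 33
     = 3.800000.
Step 4: No ties, so H is used without correction.
Step 5: Under H0, H ~ chi^2(2); p-value = 0.149569.
Step 6: alpha = 0.05. fail to reject H0.

H = 3.8000, df = 2, p = 0.149569, fail to reject H0.


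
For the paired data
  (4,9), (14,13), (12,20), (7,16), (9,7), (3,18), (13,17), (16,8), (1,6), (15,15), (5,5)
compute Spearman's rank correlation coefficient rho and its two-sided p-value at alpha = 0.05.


Step 1: Rank x and y separately (midranks; no ties here).
rank(x): 4->3, 14->9, 12->7, 7->5, 9->6, 3->2, 13->8, 16->11, 1->1, 15->10, 5->4
rank(y): 9->5, 13->6, 20->11, 16->8, 7->3, 18->10, 17->9, 8->4, 6->2, 15->7, 5->1
Step 2: d_i = R_x(i) - R_y(i); compute d_i^2.
  (3-5)^2=4, (9-6)^2=9, (7-11)^2=16, (5-8)^2=9, (6-3)^2=9, (2-10)^2=64, (8-9)^2=1, (11-4)^2=49, (1-2)^2=1, (10-7)^2=9, (4-1)^2=9
sum(d^2) = 180.
Step 3: rho = 1 - 6*180 / (11*(11^2 - 1)) = 1 - 1080/1320 = 0.181818.
Step 4: Under H0, t = rho * sqrt((n-2)/(1-rho^2)) = 0.5547 ~ t(9).
Step 5: Two-sided p-value from the t-distribution with 9 df = 0.592615.
Step 6: alpha = 0.05. fail to reject H0.

rho = 0.1818, p = 0.592615, fail to reject H0 at alpha = 0.05.


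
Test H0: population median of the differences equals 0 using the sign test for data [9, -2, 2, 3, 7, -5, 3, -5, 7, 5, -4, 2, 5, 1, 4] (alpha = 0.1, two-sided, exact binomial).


Step 1: Discard zero differences. Original n = 15; n_eff = number of nonzero differences = 15.
Nonzero differences (with sign): +9, -2, +2, +3, +7, -5, +3, -5, +7, +5, -4, +2, +5, +1, +4
Step 2: Count signs: positive = 11, negative = 4.
Step 3: Under H0: P(positive) = 0.5, so the number of positives S ~ Bin(15, 0.5).
Step 4: Two-sided exact p-value = sum of Bin(15,0.5) probabilities at or below the observed probability = 0.118469.
Step 5: alpha = 0.1. fail to reject H0.

n_eff = 15, pos = 11, neg = 4, p = 0.118469, fail to reject H0.


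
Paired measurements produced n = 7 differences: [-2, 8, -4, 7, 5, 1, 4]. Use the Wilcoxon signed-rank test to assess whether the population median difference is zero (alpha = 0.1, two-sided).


Step 1: Drop any zero differences (none here) and take |d_i|.
|d| = [2, 8, 4, 7, 5, 1, 4]
Step 2: Midrank |d_i| (ties get averaged ranks).
ranks: |2|->2, |8|->7, |4|->3.5, |7|->6, |5|->5, |1|->1, |4|->3.5
Step 3: Attach original signs; sum ranks with positive sign and with negative sign.
W+ = 7 + 6 + 5 + 1 + 3.5 = 22.5
W- = 2 + 3.5 = 5.5
(Check: W+ + W- = 28 should equal n(n+1)/2 = 28.)
Step 4: Test statistic W = min(W+, W-) = 5.5.
Step 5: Ties in |d|, so use the tie-corrected normal approximation.
        E[W] = n(n+1)/4 = 7*8/4 = 14.
        Tie groups: |d|=4 (t=2); sum(t^3 - t) = 6.
        Var[W] = n(n+1)(2n+1)/24 - sum(t^3-t)/48 = 840/24 - 6/48 = 34.875.
        z = (W - E[W]) / sqrt(Var[W]) = (5.5 - 14) / 5.9055 = -1.4393.
        Two-sided p = 2*Phi(z) = 0.150056.
Step 6: alpha = 0.1. fail to reject H0.

W+ = 22.5, W- = 5.5, W = min = 5.5, p = 0.150056, fail to reject H0.


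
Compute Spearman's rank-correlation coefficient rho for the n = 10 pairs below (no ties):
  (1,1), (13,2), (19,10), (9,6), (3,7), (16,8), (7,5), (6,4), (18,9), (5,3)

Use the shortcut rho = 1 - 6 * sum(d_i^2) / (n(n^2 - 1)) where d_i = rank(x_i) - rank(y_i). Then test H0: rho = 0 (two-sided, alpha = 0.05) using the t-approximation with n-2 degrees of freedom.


Step 1: Rank x and y separately (midranks; no ties here).
rank(x): 1->1, 13->7, 19->10, 9->6, 3->2, 16->8, 7->5, 6->4, 18->9, 5->3
rank(y): 1->1, 2->2, 10->10, 6->6, 7->7, 8->8, 5->5, 4->4, 9->9, 3->3
Step 2: d_i = R_x(i) - R_y(i); compute d_i^2.
  (1-1)^2=0, (7-2)^2=25, (10-10)^2=0, (6-6)^2=0, (2-7)^2=25, (8-8)^2=0, (5-5)^2=0, (4-4)^2=0, (9-9)^2=0, (3-3)^2=0
sum(d^2) = 50.
Step 3: rho = 1 - 6*50 / (10*(10^2 - 1)) = 1 - 300/990 = 0.696970.
Step 4: Under H0, t = rho * sqrt((n-2)/(1-rho^2)) = 2.7490 ~ t(8).
Step 5: Two-sided p-value from the t-distribution with 8 df = 0.025097.
Step 6: alpha = 0.05. reject H0.

rho = 0.6970, p = 0.025097, reject H0 at alpha = 0.05.


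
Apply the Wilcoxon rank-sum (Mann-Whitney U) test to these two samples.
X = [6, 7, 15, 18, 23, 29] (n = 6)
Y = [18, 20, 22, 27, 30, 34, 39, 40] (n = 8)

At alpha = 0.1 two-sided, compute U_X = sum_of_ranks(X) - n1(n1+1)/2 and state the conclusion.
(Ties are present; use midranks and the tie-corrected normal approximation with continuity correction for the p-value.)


Step 1: Combine and sort all 14 observations; assign midranks.
sorted (value, group): (6,X), (7,X), (15,X), (18,X), (18,Y), (20,Y), (22,Y), (23,X), (27,Y), (29,X), (30,Y), (34,Y), (39,Y), (40,Y)
ranks: 6->1, 7->2, 15->3, 18->4.5, 18->4.5, 20->6, 22->7, 23->8, 27->9, 29->10, 30->11, 34->12, 39->13, 40->14
Step 2: Rank sum for X: R1 = 1 + 2 + 3 + 4.5 + 8 + 10 = 28.5.
Step 3: U_X = R1 - n1(n1+1)/2 = 28.5 - 6*7/2 = 28.5 - 21 = 7.5.
       U_Y = n1*n2 - U_X = 48 - 7.5 = 40.5.
Step 4: Ties are present, so use the tie-corrected normal approximation (with continuity correction) for the p-value.
Step 5: p-value = 0.038653; compare to alpha = 0.1. reject H0.

U_X = 7.5, p = 0.038653, reject H0 at alpha = 0.1.


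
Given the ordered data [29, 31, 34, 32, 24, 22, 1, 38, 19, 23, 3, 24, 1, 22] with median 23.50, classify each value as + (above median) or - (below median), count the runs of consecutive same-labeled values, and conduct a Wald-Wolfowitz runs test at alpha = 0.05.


Step 1: Compute median = 23.50; label A = above, B = below.
Labels in order: AAAAABBABBBABB  (n_A = 7, n_B = 7)
Step 2: Count runs R = 6.
Step 3: Under H0 (random ordering), E[R] = 2*n_A*n_B/(n_A+n_B) + 1 = 2*7*7/14 + 1 = 8.0000.
        Var[R] = 2*n_A*n_B*(2*n_A*n_B - n_A - n_B) / ((n_A+n_B)^2 * (n_A+n_B-1)) = 8232/2548 = 3.2308.
        SD[R] = 1.7974.
Step 4: Continuity-corrected z = (R + 0.5 - E[R]) / SD[R] = (6 + 0.5 - 8.0000) / 1.7974 = -0.8345.
Step 5: Two-sided p-value via normal approximation = 2*(1 - Phi(|z|)) = 0.403986.
Step 6: alpha = 0.05. fail to reject H0.

R = 6, z = -0.8345, p = 0.403986, fail to reject H0.


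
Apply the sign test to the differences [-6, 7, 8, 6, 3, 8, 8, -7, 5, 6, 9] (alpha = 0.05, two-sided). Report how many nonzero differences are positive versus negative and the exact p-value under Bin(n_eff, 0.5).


Step 1: Discard zero differences. Original n = 11; n_eff = number of nonzero differences = 11.
Nonzero differences (with sign): -6, +7, +8, +6, +3, +8, +8, -7, +5, +6, +9
Step 2: Count signs: positive = 9, negative = 2.
Step 3: Under H0: P(positive) = 0.5, so the number of positives S ~ Bin(11, 0.5).
Step 4: Two-sided exact p-value = sum of Bin(11,0.5) probabilities at or below the observed probability = 0.065430.
Step 5: alpha = 0.05. fail to reject H0.

n_eff = 11, pos = 9, neg = 2, p = 0.065430, fail to reject H0.


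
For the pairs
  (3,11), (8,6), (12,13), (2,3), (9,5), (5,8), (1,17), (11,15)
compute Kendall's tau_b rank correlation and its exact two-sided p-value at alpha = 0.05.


Step 1: Enumerate the 28 unordered pairs (i,j) with i<j and classify each by sign(x_j-x_i) * sign(y_j-y_i).
  (1,2):dx=+5,dy=-5->D; (1,3):dx=+9,dy=+2->C; (1,4):dx=-1,dy=-8->C; (1,5):dx=+6,dy=-6->D
  (1,6):dx=+2,dy=-3->D; (1,7):dx=-2,dy=+6->D; (1,8):dx=+8,dy=+4->C; (2,3):dx=+4,dy=+7->C
  (2,4):dx=-6,dy=-3->C; (2,5):dx=+1,dy=-1->D; (2,6):dx=-3,dy=+2->D; (2,7):dx=-7,dy=+11->D
  (2,8):dx=+3,dy=+9->C; (3,4):dx=-10,dy=-10->C; (3,5):dx=-3,dy=-8->C; (3,6):dx=-7,dy=-5->C
  (3,7):dx=-11,dy=+4->D; (3,8):dx=-1,dy=+2->D; (4,5):dx=+7,dy=+2->C; (4,6):dx=+3,dy=+5->C
  (4,7):dx=-1,dy=+14->D; (4,8):dx=+9,dy=+12->C; (5,6):dx=-4,dy=+3->D; (5,7):dx=-8,dy=+12->D
  (5,8):dx=+2,dy=+10->C; (6,7):dx=-4,dy=+9->D; (6,8):dx=+6,dy=+7->C; (7,8):dx=+10,dy=-2->D
Step 2: C = 14, D = 14, total pairs = 28.
Step 3: tau = (C - D)/(n(n-1)/2) = (14 - 14)/28 = 0.000000.
Step 4: Exact two-sided p-value (enumerate n! = 40320 permutations of y under H0): p = 1.000000.
Step 5: alpha = 0.05. fail to reject H0.

tau_b = 0.0000 (C=14, D=14), p = 1.000000, fail to reject H0.


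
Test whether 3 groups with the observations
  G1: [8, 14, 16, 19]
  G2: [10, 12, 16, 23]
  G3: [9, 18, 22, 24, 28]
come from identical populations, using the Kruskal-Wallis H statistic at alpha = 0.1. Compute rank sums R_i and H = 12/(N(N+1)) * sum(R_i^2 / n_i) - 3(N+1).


Step 1: Combine all N = 13 observations and assign midranks.
sorted (value, group, rank): (8,G1,1), (9,G3,2), (10,G2,3), (12,G2,4), (14,G1,5), (16,G1,6.5), (16,G2,6.5), (18,G3,8), (19,G1,9), (22,G3,10), (23,G2,11), (24,G3,12), (28,G3,13)
Step 2: Sum ranks within each group.
R_1 = 21.5 (n_1 = 4)
R_2 = 24.5 (n_2 = 4)
R_3 = 45 (n_3 = 5)
Step 3: H = 12/(N(N+1)) * sum(R_i^2/n_i) - 3(N+1)
     = 12/(13*14) * (21.5^2/4 + 24.5^2/4 + 45^2/5) - 3*14
     = 0.065934 * 670.625 - 42
     = 2.217033.
Step 4: Ties present; correction factor C = 1 - 6/(13^3 - 13) = 0.997253. Corrected H = 2.217033 / 0.997253 = 2.223140.
Step 5: Under H0, H ~ chi^2(2); p-value = 0.329042.
Step 6: alpha = 0.1. fail to reject H0.

H = 2.2231, df = 2, p = 0.329042, fail to reject H0.


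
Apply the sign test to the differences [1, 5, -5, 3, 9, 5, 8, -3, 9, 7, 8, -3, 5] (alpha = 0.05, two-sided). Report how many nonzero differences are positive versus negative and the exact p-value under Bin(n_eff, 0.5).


Step 1: Discard zero differences. Original n = 13; n_eff = number of nonzero differences = 13.
Nonzero differences (with sign): +1, +5, -5, +3, +9, +5, +8, -3, +9, +7, +8, -3, +5
Step 2: Count signs: positive = 10, negative = 3.
Step 3: Under H0: P(positive) = 0.5, so the number of positives S ~ Bin(13, 0.5).
Step 4: Two-sided exact p-value = sum of Bin(13,0.5) probabilities at or below the observed probability = 0.092285.
Step 5: alpha = 0.05. fail to reject H0.

n_eff = 13, pos = 10, neg = 3, p = 0.092285, fail to reject H0.


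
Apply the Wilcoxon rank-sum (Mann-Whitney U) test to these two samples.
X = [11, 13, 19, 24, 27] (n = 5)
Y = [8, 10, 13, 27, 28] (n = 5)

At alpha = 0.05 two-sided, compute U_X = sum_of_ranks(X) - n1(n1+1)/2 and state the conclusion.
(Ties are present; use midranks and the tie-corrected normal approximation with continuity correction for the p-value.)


Step 1: Combine and sort all 10 observations; assign midranks.
sorted (value, group): (8,Y), (10,Y), (11,X), (13,X), (13,Y), (19,X), (24,X), (27,X), (27,Y), (28,Y)
ranks: 8->1, 10->2, 11->3, 13->4.5, 13->4.5, 19->6, 24->7, 27->8.5, 27->8.5, 28->10
Step 2: Rank sum for X: R1 = 3 + 4.5 + 6 + 7 + 8.5 = 29.
Step 3: U_X = R1 - n1(n1+1)/2 = 29 - 5*6/2 = 29 - 15 = 14.
       U_Y = n1*n2 - U_X = 25 - 14 = 11.
Step 4: Ties are present, so use the tie-corrected normal approximation (with continuity correction) for the p-value.
Step 5: p-value = 0.833534; compare to alpha = 0.05. fail to reject H0.

U_X = 14, p = 0.833534, fail to reject H0 at alpha = 0.05.


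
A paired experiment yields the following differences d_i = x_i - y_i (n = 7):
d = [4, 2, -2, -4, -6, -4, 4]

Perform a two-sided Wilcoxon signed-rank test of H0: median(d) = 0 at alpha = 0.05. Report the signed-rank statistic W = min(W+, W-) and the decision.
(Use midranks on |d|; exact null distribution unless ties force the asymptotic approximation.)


Step 1: Drop any zero differences (none here) and take |d_i|.
|d| = [4, 2, 2, 4, 6, 4, 4]
Step 2: Midrank |d_i| (ties get averaged ranks).
ranks: |4|->4.5, |2|->1.5, |2|->1.5, |4|->4.5, |6|->7, |4|->4.5, |4|->4.5
Step 3: Attach original signs; sum ranks with positive sign and with negative sign.
W+ = 4.5 + 1.5 + 4.5 = 10.5
W- = 1.5 + 4.5 + 7 + 4.5 = 17.5
(Check: W+ + W- = 28 should equal n(n+1)/2 = 28.)
Step 4: Test statistic W = min(W+, W-) = 10.5.
Step 5: Ties in |d|, so use the tie-corrected normal approximation.
        E[W] = n(n+1)/4 = 7*8/4 = 14.
        Tie groups: |d|=2 (t=2), |d|=4 (t=4); sum(t^3 - t) = 66.
        Var[W] = n(n+1)(2n+1)/24 - sum(t^3-t)/48 = 840/24 - 66/48 = 33.625.
        z = (W - E[W]) / sqrt(Var[W]) = (10.5 - 14) / 5.7987 = -0.6036.
        Two-sided p = 2*Phi(z) = 0.546121.
Step 6: alpha = 0.05. fail to reject H0.

W+ = 10.5, W- = 17.5, W = min = 10.5, p = 0.546121, fail to reject H0.


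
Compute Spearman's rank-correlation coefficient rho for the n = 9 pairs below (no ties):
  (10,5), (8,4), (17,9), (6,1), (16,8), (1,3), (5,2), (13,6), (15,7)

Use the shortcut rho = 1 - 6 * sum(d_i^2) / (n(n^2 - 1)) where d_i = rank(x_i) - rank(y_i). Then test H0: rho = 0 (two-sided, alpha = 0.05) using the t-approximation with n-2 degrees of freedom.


Step 1: Rank x and y separately (midranks; no ties here).
rank(x): 10->5, 8->4, 17->9, 6->3, 16->8, 1->1, 5->2, 13->6, 15->7
rank(y): 5->5, 4->4, 9->9, 1->1, 8->8, 3->3, 2->2, 6->6, 7->7
Step 2: d_i = R_x(i) - R_y(i); compute d_i^2.
  (5-5)^2=0, (4-4)^2=0, (9-9)^2=0, (3-1)^2=4, (8-8)^2=0, (1-3)^2=4, (2-2)^2=0, (6-6)^2=0, (7-7)^2=0
sum(d^2) = 8.
Step 3: rho = 1 - 6*8 / (9*(9^2 - 1)) = 1 - 48/720 = 0.933333.
Step 4: Under H0, t = rho * sqrt((n-2)/(1-rho^2)) = 6.8783 ~ t(7).
Step 5: Two-sided p-value from the t-distribution with 7 df = 0.000236.
Step 6: alpha = 0.05. reject H0.

rho = 0.9333, p = 0.000236, reject H0 at alpha = 0.05.


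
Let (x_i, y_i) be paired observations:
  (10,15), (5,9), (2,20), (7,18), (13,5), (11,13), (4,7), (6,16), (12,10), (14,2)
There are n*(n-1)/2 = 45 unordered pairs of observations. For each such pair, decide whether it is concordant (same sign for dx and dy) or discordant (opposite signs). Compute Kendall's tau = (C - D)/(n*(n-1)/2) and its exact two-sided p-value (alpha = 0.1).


Step 1: Enumerate the 45 unordered pairs (i,j) with i<j and classify each by sign(x_j-x_i) * sign(y_j-y_i).
  (1,2):dx=-5,dy=-6->C; (1,3):dx=-8,dy=+5->D; (1,4):dx=-3,dy=+3->D; (1,5):dx=+3,dy=-10->D
  (1,6):dx=+1,dy=-2->D; (1,7):dx=-6,dy=-8->C; (1,8):dx=-4,dy=+1->D; (1,9):dx=+2,dy=-5->D
  (1,10):dx=+4,dy=-13->D; (2,3):dx=-3,dy=+11->D; (2,4):dx=+2,dy=+9->C; (2,5):dx=+8,dy=-4->D
  (2,6):dx=+6,dy=+4->C; (2,7):dx=-1,dy=-2->C; (2,8):dx=+1,dy=+7->C; (2,9):dx=+7,dy=+1->C
  (2,10):dx=+9,dy=-7->D; (3,4):dx=+5,dy=-2->D; (3,5):dx=+11,dy=-15->D; (3,6):dx=+9,dy=-7->D
  (3,7):dx=+2,dy=-13->D; (3,8):dx=+4,dy=-4->D; (3,9):dx=+10,dy=-10->D; (3,10):dx=+12,dy=-18->D
  (4,5):dx=+6,dy=-13->D; (4,6):dx=+4,dy=-5->D; (4,7):dx=-3,dy=-11->C; (4,8):dx=-1,dy=-2->C
  (4,9):dx=+5,dy=-8->D; (4,10):dx=+7,dy=-16->D; (5,6):dx=-2,dy=+8->D; (5,7):dx=-9,dy=+2->D
  (5,8):dx=-7,dy=+11->D; (5,9):dx=-1,dy=+5->D; (5,10):dx=+1,dy=-3->D; (6,7):dx=-7,dy=-6->C
  (6,8):dx=-5,dy=+3->D; (6,9):dx=+1,dy=-3->D; (6,10):dx=+3,dy=-11->D; (7,8):dx=+2,dy=+9->C
  (7,9):dx=+8,dy=+3->C; (7,10):dx=+10,dy=-5->D; (8,9):dx=+6,dy=-6->D; (8,10):dx=+8,dy=-14->D
  (9,10):dx=+2,dy=-8->D
Step 2: C = 12, D = 33, total pairs = 45.
Step 3: tau = (C - D)/(n(n-1)/2) = (12 - 33)/45 = -0.466667.
Step 4: Exact two-sided p-value (enumerate n! = 3628800 permutations of y under H0): p = 0.072550.
Step 5: alpha = 0.1. reject H0.

tau_b = -0.4667 (C=12, D=33), p = 0.072550, reject H0.


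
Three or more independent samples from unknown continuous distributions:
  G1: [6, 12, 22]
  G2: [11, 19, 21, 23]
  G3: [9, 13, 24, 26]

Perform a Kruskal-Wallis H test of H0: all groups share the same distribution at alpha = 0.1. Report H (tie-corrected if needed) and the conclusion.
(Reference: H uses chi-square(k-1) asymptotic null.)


Step 1: Combine all N = 11 observations and assign midranks.
sorted (value, group, rank): (6,G1,1), (9,G3,2), (11,G2,3), (12,G1,4), (13,G3,5), (19,G2,6), (21,G2,7), (22,G1,8), (23,G2,9), (24,G3,10), (26,G3,11)
Step 2: Sum ranks within each group.
R_1 = 13 (n_1 = 3)
R_2 = 25 (n_2 = 4)
R_3 = 28 (n_3 = 4)
Step 3: H = 12/(N(N+1)) * sum(R_i^2/n_i) - 3(N+1)
     = 12/(11*12) * (13^2/3 + 25^2/4 + 28^2/4) - 3*12
     = 0.090909 * 408.583 - 36
     = 1.143939.
Step 4: No ties, so H is used without correction.
Step 5: Under H0, H ~ chi^2(2); p-value = 0.564413.
Step 6: alpha = 0.1. fail to reject H0.

H = 1.1439, df = 2, p = 0.564413, fail to reject H0.


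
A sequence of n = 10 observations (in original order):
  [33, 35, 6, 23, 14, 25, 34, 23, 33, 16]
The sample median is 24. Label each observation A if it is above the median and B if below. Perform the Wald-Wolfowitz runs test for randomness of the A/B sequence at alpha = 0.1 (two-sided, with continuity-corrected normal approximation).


Step 1: Compute median = 24; label A = above, B = below.
Labels in order: AABBBAABAB  (n_A = 5, n_B = 5)
Step 2: Count runs R = 6.
Step 3: Under H0 (random ordering), E[R] = 2*n_A*n_B/(n_A+n_B) + 1 = 2*5*5/10 + 1 = 6.0000.
        Var[R] = 2*n_A*n_B*(2*n_A*n_B - n_A - n_B) / ((n_A+n_B)^2 * (n_A+n_B-1)) = 2000/900 = 2.2222.
        SD[R] = 1.4907.
Step 4: R = E[R], so z = 0 with no continuity correction.
Step 5: Two-sided p-value via normal approximation = 2*(1 - Phi(|z|)) = 1.000000.
Step 6: alpha = 0.1. fail to reject H0.

R = 6, z = 0.0000, p = 1.000000, fail to reject H0.


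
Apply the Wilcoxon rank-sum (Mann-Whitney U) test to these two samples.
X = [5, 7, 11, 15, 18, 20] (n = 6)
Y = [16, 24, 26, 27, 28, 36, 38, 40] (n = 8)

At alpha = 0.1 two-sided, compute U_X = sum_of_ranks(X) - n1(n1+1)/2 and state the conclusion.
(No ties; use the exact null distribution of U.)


Step 1: Combine and sort all 14 observations; assign midranks.
sorted (value, group): (5,X), (7,X), (11,X), (15,X), (16,Y), (18,X), (20,X), (24,Y), (26,Y), (27,Y), (28,Y), (36,Y), (38,Y), (40,Y)
ranks: 5->1, 7->2, 11->3, 15->4, 16->5, 18->6, 20->7, 24->8, 26->9, 27->10, 28->11, 36->12, 38->13, 40->14
Step 2: Rank sum for X: R1 = 1 + 2 + 3 + 4 + 6 + 7 = 23.
Step 3: U_X = R1 - n1(n1+1)/2 = 23 - 6*7/2 = 23 - 21 = 2.
       U_Y = n1*n2 - U_X = 48 - 2 = 46.
Step 4: No ties, so the exact null distribution of U (based on enumerating the C(14,6) = 3003 equally likely rank assignments) gives the two-sided p-value.
Step 5: p-value = 0.002664; compare to alpha = 0.1. reject H0.

U_X = 2, p = 0.002664, reject H0 at alpha = 0.1.


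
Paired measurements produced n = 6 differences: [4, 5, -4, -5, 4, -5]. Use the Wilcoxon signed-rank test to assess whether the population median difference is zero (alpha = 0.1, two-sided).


Step 1: Drop any zero differences (none here) and take |d_i|.
|d| = [4, 5, 4, 5, 4, 5]
Step 2: Midrank |d_i| (ties get averaged ranks).
ranks: |4|->2, |5|->5, |4|->2, |5|->5, |4|->2, |5|->5
Step 3: Attach original signs; sum ranks with positive sign and with negative sign.
W+ = 2 + 5 + 2 = 9
W- = 2 + 5 + 5 = 12
(Check: W+ + W- = 21 should equal n(n+1)/2 = 21.)
Step 4: Test statistic W = min(W+, W-) = 9.
Step 5: Ties in |d|, so use the tie-corrected normal approximation.
        E[W] = n(n+1)/4 = 6*7/4 = 10.5.
        Tie groups: |d|=4 (t=3), |d|=5 (t=3); sum(t^3 - t) = 48.
        Var[W] = n(n+1)(2n+1)/24 - sum(t^3-t)/48 = 546/24 - 48/48 = 21.75.
        z = (W - E[W]) / sqrt(Var[W]) = (9 - 10.5) / 4.6637 = -0.3216.
        Two-sided p = 2*Phi(z) = 0.747730.
Step 6: alpha = 0.1. fail to reject H0.

W+ = 9, W- = 12, W = min = 9, p = 0.747730, fail to reject H0.


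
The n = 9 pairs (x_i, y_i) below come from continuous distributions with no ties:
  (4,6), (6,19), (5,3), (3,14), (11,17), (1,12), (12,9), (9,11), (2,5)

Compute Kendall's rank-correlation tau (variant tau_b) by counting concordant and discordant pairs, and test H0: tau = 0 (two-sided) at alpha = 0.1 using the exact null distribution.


Step 1: Enumerate the 36 unordered pairs (i,j) with i<j and classify each by sign(x_j-x_i) * sign(y_j-y_i).
  (1,2):dx=+2,dy=+13->C; (1,3):dx=+1,dy=-3->D; (1,4):dx=-1,dy=+8->D; (1,5):dx=+7,dy=+11->C
  (1,6):dx=-3,dy=+6->D; (1,7):dx=+8,dy=+3->C; (1,8):dx=+5,dy=+5->C; (1,9):dx=-2,dy=-1->C
  (2,3):dx=-1,dy=-16->C; (2,4):dx=-3,dy=-5->C; (2,5):dx=+5,dy=-2->D; (2,6):dx=-5,dy=-7->C
  (2,7):dx=+6,dy=-10->D; (2,8):dx=+3,dy=-8->D; (2,9):dx=-4,dy=-14->C; (3,4):dx=-2,dy=+11->D
  (3,5):dx=+6,dy=+14->C; (3,6):dx=-4,dy=+9->D; (3,7):dx=+7,dy=+6->C; (3,8):dx=+4,dy=+8->C
  (3,9):dx=-3,dy=+2->D; (4,5):dx=+8,dy=+3->C; (4,6):dx=-2,dy=-2->C; (4,7):dx=+9,dy=-5->D
  (4,8):dx=+6,dy=-3->D; (4,9):dx=-1,dy=-9->C; (5,6):dx=-10,dy=-5->C; (5,7):dx=+1,dy=-8->D
  (5,8):dx=-2,dy=-6->C; (5,9):dx=-9,dy=-12->C; (6,7):dx=+11,dy=-3->D; (6,8):dx=+8,dy=-1->D
  (6,9):dx=+1,dy=-7->D; (7,8):dx=-3,dy=+2->D; (7,9):dx=-10,dy=-4->C; (8,9):dx=-7,dy=-6->C
Step 2: C = 20, D = 16, total pairs = 36.
Step 3: tau = (C - D)/(n(n-1)/2) = (20 - 16)/36 = 0.111111.
Step 4: Exact two-sided p-value (enumerate n! = 362880 permutations of y under H0): p = 0.761414.
Step 5: alpha = 0.1. fail to reject H0.

tau_b = 0.1111 (C=20, D=16), p = 0.761414, fail to reject H0.


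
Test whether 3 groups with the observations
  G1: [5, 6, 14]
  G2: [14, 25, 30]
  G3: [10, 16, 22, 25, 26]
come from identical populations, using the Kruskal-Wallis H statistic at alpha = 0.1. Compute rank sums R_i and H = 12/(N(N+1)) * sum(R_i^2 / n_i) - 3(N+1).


Step 1: Combine all N = 11 observations and assign midranks.
sorted (value, group, rank): (5,G1,1), (6,G1,2), (10,G3,3), (14,G1,4.5), (14,G2,4.5), (16,G3,6), (22,G3,7), (25,G2,8.5), (25,G3,8.5), (26,G3,10), (30,G2,11)
Step 2: Sum ranks within each group.
R_1 = 7.5 (n_1 = 3)
R_2 = 24 (n_2 = 3)
R_3 = 34.5 (n_3 = 5)
Step 3: H = 12/(N(N+1)) * sum(R_i^2/n_i) - 3(N+1)
     = 12/(11*12) * (7.5^2/3 + 24^2/3 + 34.5^2/5) - 3*12
     = 0.090909 * 448.8 - 36
     = 4.800000.
Step 4: Ties present; correction factor C = 1 - 12/(11^3 - 11) = 0.990909. Corrected H = 4.800000 / 0.990909 = 4.844037.
Step 5: Under H0, H ~ chi^2(2); p-value = 0.088742.
Step 6: alpha = 0.1. reject H0.

H = 4.8440, df = 2, p = 0.088742, reject H0.


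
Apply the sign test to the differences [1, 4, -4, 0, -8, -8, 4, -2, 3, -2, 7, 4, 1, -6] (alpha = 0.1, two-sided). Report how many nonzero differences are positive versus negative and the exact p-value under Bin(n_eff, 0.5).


Step 1: Discard zero differences. Original n = 14; n_eff = number of nonzero differences = 13.
Nonzero differences (with sign): +1, +4, -4, -8, -8, +4, -2, +3, -2, +7, +4, +1, -6
Step 2: Count signs: positive = 7, negative = 6.
Step 3: Under H0: P(positive) = 0.5, so the number of positives S ~ Bin(13, 0.5).
Step 4: Two-sided exact p-value = sum of Bin(13,0.5) probabilities at or below the observed probability = 1.000000.
Step 5: alpha = 0.1. fail to reject H0.

n_eff = 13, pos = 7, neg = 6, p = 1.000000, fail to reject H0.


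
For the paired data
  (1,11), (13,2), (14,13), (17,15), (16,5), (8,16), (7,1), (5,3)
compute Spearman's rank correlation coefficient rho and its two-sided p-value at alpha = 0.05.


Step 1: Rank x and y separately (midranks; no ties here).
rank(x): 1->1, 13->5, 14->6, 17->8, 16->7, 8->4, 7->3, 5->2
rank(y): 11->5, 2->2, 13->6, 15->7, 5->4, 16->8, 1->1, 3->3
Step 2: d_i = R_x(i) - R_y(i); compute d_i^2.
  (1-5)^2=16, (5-2)^2=9, (6-6)^2=0, (8-7)^2=1, (7-4)^2=9, (4-8)^2=16, (3-1)^2=4, (2-3)^2=1
sum(d^2) = 56.
Step 3: rho = 1 - 6*56 / (8*(8^2 - 1)) = 1 - 336/504 = 0.333333.
Step 4: Under H0, t = rho * sqrt((n-2)/(1-rho^2)) = 0.8660 ~ t(6).
Step 5: Two-sided p-value from the t-distribution with 6 df = 0.419753.
Step 6: alpha = 0.05. fail to reject H0.

rho = 0.3333, p = 0.419753, fail to reject H0 at alpha = 0.05.


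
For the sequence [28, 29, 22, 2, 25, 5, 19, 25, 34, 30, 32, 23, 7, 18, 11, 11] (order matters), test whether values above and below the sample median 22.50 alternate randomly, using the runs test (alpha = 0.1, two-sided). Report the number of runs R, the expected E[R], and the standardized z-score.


Step 1: Compute median = 22.50; label A = above, B = below.
Labels in order: AABBABBAAAAABBBB  (n_A = 8, n_B = 8)
Step 2: Count runs R = 6.
Step 3: Under H0 (random ordering), E[R] = 2*n_A*n_B/(n_A+n_B) + 1 = 2*8*8/16 + 1 = 9.0000.
        Var[R] = 2*n_A*n_B*(2*n_A*n_B - n_A - n_B) / ((n_A+n_B)^2 * (n_A+n_B-1)) = 14336/3840 = 3.7333.
        SD[R] = 1.9322.
Step 4: Continuity-corrected z = (R + 0.5 - E[R]) / SD[R] = (6 + 0.5 - 9.0000) / 1.9322 = -1.2939.
Step 5: Two-sided p-value via normal approximation = 2*(1 - Phi(|z|)) = 0.195709.
Step 6: alpha = 0.1. fail to reject H0.

R = 6, z = -1.2939, p = 0.195709, fail to reject H0.


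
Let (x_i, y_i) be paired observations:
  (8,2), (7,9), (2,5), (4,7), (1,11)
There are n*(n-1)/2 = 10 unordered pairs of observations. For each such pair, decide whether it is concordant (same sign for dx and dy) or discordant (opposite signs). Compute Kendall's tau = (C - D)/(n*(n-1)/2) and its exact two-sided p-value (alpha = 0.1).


Step 1: Enumerate the 10 unordered pairs (i,j) with i<j and classify each by sign(x_j-x_i) * sign(y_j-y_i).
  (1,2):dx=-1,dy=+7->D; (1,3):dx=-6,dy=+3->D; (1,4):dx=-4,dy=+5->D; (1,5):dx=-7,dy=+9->D
  (2,3):dx=-5,dy=-4->C; (2,4):dx=-3,dy=-2->C; (2,5):dx=-6,dy=+2->D; (3,4):dx=+2,dy=+2->C
  (3,5):dx=-1,dy=+6->D; (4,5):dx=-3,dy=+4->D
Step 2: C = 3, D = 7, total pairs = 10.
Step 3: tau = (C - D)/(n(n-1)/2) = (3 - 7)/10 = -0.400000.
Step 4: Exact two-sided p-value (enumerate n! = 120 permutations of y under H0): p = 0.483333.
Step 5: alpha = 0.1. fail to reject H0.

tau_b = -0.4000 (C=3, D=7), p = 0.483333, fail to reject H0.


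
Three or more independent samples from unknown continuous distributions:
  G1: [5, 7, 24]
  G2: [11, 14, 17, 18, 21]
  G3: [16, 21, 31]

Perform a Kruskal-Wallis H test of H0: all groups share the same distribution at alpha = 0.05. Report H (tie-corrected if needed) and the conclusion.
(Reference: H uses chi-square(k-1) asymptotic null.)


Step 1: Combine all N = 11 observations and assign midranks.
sorted (value, group, rank): (5,G1,1), (7,G1,2), (11,G2,3), (14,G2,4), (16,G3,5), (17,G2,6), (18,G2,7), (21,G2,8.5), (21,G3,8.5), (24,G1,10), (31,G3,11)
Step 2: Sum ranks within each group.
R_1 = 13 (n_1 = 3)
R_2 = 28.5 (n_2 = 5)
R_3 = 24.5 (n_3 = 3)
Step 3: H = 12/(N(N+1)) * sum(R_i^2/n_i) - 3(N+1)
     = 12/(11*12) * (13^2/3 + 28.5^2/5 + 24.5^2/3) - 3*12
     = 0.090909 * 418.867 - 36
     = 2.078788.
Step 4: Ties present; correction factor C = 1 - 6/(11^3 - 11) = 0.995455. Corrected H = 2.078788 / 0.995455 = 2.088280.
Step 5: Under H0, H ~ chi^2(2); p-value = 0.351994.
Step 6: alpha = 0.05. fail to reject H0.

H = 2.0883, df = 2, p = 0.351994, fail to reject H0.


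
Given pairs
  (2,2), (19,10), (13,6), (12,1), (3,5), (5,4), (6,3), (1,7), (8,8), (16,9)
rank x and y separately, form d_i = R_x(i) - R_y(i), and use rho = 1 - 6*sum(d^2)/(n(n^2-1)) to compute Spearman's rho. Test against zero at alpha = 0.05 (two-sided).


Step 1: Rank x and y separately (midranks; no ties here).
rank(x): 2->2, 19->10, 13->8, 12->7, 3->3, 5->4, 6->5, 1->1, 8->6, 16->9
rank(y): 2->2, 10->10, 6->6, 1->1, 5->5, 4->4, 3->3, 7->7, 8->8, 9->9
Step 2: d_i = R_x(i) - R_y(i); compute d_i^2.
  (2-2)^2=0, (10-10)^2=0, (8-6)^2=4, (7-1)^2=36, (3-5)^2=4, (4-4)^2=0, (5-3)^2=4, (1-7)^2=36, (6-8)^2=4, (9-9)^2=0
sum(d^2) = 88.
Step 3: rho = 1 - 6*88 / (10*(10^2 - 1)) = 1 - 528/990 = 0.466667.
Step 4: Under H0, t = rho * sqrt((n-2)/(1-rho^2)) = 1.4924 ~ t(8).
Step 5: Two-sided p-value from the t-distribution with 8 df = 0.173939.
Step 6: alpha = 0.05. fail to reject H0.

rho = 0.4667, p = 0.173939, fail to reject H0 at alpha = 0.05.


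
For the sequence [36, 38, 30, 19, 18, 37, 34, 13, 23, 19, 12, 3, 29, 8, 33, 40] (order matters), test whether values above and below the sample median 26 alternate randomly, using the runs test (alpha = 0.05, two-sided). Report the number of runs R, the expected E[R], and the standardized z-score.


Step 1: Compute median = 26; label A = above, B = below.
Labels in order: AAABBAABBBBBABAA  (n_A = 8, n_B = 8)
Step 2: Count runs R = 7.
Step 3: Under H0 (random ordering), E[R] = 2*n_A*n_B/(n_A+n_B) + 1 = 2*8*8/16 + 1 = 9.0000.
        Var[R] = 2*n_A*n_B*(2*n_A*n_B - n_A - n_B) / ((n_A+n_B)^2 * (n_A+n_B-1)) = 14336/3840 = 3.7333.
        SD[R] = 1.9322.
Step 4: Continuity-corrected z = (R + 0.5 - E[R]) / SD[R] = (7 + 0.5 - 9.0000) / 1.9322 = -0.7763.
Step 5: Two-sided p-value via normal approximation = 2*(1 - Phi(|z|)) = 0.437558.
Step 6: alpha = 0.05. fail to reject H0.

R = 7, z = -0.7763, p = 0.437558, fail to reject H0.


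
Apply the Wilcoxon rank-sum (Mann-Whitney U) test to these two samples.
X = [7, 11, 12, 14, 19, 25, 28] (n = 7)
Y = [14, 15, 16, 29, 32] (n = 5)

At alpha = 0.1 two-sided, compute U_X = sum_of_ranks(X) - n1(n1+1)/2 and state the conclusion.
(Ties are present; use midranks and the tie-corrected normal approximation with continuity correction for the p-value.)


Step 1: Combine and sort all 12 observations; assign midranks.
sorted (value, group): (7,X), (11,X), (12,X), (14,X), (14,Y), (15,Y), (16,Y), (19,X), (25,X), (28,X), (29,Y), (32,Y)
ranks: 7->1, 11->2, 12->3, 14->4.5, 14->4.5, 15->6, 16->7, 19->8, 25->9, 28->10, 29->11, 32->12
Step 2: Rank sum for X: R1 = 1 + 2 + 3 + 4.5 + 8 + 9 + 10 = 37.5.
Step 3: U_X = R1 - n1(n1+1)/2 = 37.5 - 7*8/2 = 37.5 - 28 = 9.5.
       U_Y = n1*n2 - U_X = 35 - 9.5 = 25.5.
Step 4: Ties are present, so use the tie-corrected normal approximation (with continuity correction) for the p-value.
Step 5: p-value = 0.222415; compare to alpha = 0.1. fail to reject H0.

U_X = 9.5, p = 0.222415, fail to reject H0 at alpha = 0.1.


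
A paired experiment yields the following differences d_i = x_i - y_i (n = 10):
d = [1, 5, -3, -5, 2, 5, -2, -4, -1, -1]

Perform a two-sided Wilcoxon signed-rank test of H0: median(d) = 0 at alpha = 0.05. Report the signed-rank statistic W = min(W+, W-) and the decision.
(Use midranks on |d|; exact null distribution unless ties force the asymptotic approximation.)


Step 1: Drop any zero differences (none here) and take |d_i|.
|d| = [1, 5, 3, 5, 2, 5, 2, 4, 1, 1]
Step 2: Midrank |d_i| (ties get averaged ranks).
ranks: |1|->2, |5|->9, |3|->6, |5|->9, |2|->4.5, |5|->9, |2|->4.5, |4|->7, |1|->2, |1|->2
Step 3: Attach original signs; sum ranks with positive sign and with negative sign.
W+ = 2 + 9 + 4.5 + 9 = 24.5
W- = 6 + 9 + 4.5 + 7 + 2 + 2 = 30.5
(Check: W+ + W- = 55 should equal n(n+1)/2 = 55.)
Step 4: Test statistic W = min(W+, W-) = 24.5.
Step 5: Ties in |d|, so use the tie-corrected normal approximation.
        E[W] = n(n+1)/4 = 10*11/4 = 27.5.
        Tie groups: |d|=1 (t=3), |d|=2 (t=2), |d|=5 (t=3); sum(t^3 - t) = 54.
        Var[W] = n(n+1)(2n+1)/24 - sum(t^3-t)/48 = 2310/24 - 54/48 = 95.125.
        z = (W - E[W]) / sqrt(Var[W]) = (24.5 - 27.5) / 9.7532 = -0.3076.
        Two-sided p = 2*Phi(z) = 0.758393.
Step 6: alpha = 0.05. fail to reject H0.

W+ = 24.5, W- = 30.5, W = min = 24.5, p = 0.758393, fail to reject H0.


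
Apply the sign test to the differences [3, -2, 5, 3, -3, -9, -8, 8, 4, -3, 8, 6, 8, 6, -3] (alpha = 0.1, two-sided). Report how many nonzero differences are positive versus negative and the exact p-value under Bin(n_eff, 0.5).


Step 1: Discard zero differences. Original n = 15; n_eff = number of nonzero differences = 15.
Nonzero differences (with sign): +3, -2, +5, +3, -3, -9, -8, +8, +4, -3, +8, +6, +8, +6, -3
Step 2: Count signs: positive = 9, negative = 6.
Step 3: Under H0: P(positive) = 0.5, so the number of positives S ~ Bin(15, 0.5).
Step 4: Two-sided exact p-value = sum of Bin(15,0.5) probabilities at or below the observed probability = 0.607239.
Step 5: alpha = 0.1. fail to reject H0.

n_eff = 15, pos = 9, neg = 6, p = 0.607239, fail to reject H0.


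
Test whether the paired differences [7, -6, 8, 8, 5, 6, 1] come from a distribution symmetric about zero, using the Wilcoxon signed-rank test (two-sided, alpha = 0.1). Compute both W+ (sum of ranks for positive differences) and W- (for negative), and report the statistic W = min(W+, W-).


Step 1: Drop any zero differences (none here) and take |d_i|.
|d| = [7, 6, 8, 8, 5, 6, 1]
Step 2: Midrank |d_i| (ties get averaged ranks).
ranks: |7|->5, |6|->3.5, |8|->6.5, |8|->6.5, |5|->2, |6|->3.5, |1|->1
Step 3: Attach original signs; sum ranks with positive sign and with negative sign.
W+ = 5 + 6.5 + 6.5 + 2 + 3.5 + 1 = 24.5
W- = 3.5 = 3.5
(Check: W+ + W- = 28 should equal n(n+1)/2 = 28.)
Step 4: Test statistic W = min(W+, W-) = 3.5.
Step 5: Ties in |d|, so use the tie-corrected normal approximation.
        E[W] = n(n+1)/4 = 7*8/4 = 14.
        Tie groups: |d|=6 (t=2), |d|=8 (t=2); sum(t^3 - t) = 12.
        Var[W] = n(n+1)(2n+1)/24 - sum(t^3-t)/48 = 840/24 - 12/48 = 34.75.
        z = (W - E[W]) / sqrt(Var[W]) = (3.5 - 14) / 5.8949 = -1.7812.
        Two-sided p = 2*Phi(z) = 0.074880.
Step 6: alpha = 0.1. reject H0.

W+ = 24.5, W- = 3.5, W = min = 3.5, p = 0.074880, reject H0.


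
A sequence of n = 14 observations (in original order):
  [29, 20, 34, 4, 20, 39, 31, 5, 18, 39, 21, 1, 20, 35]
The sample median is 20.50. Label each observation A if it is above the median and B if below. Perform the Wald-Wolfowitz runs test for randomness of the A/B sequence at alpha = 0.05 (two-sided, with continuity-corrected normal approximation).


Step 1: Compute median = 20.50; label A = above, B = below.
Labels in order: ABABBAABBAABBA  (n_A = 7, n_B = 7)
Step 2: Count runs R = 9.
Step 3: Under H0 (random ordering), E[R] = 2*n_A*n_B/(n_A+n_B) + 1 = 2*7*7/14 + 1 = 8.0000.
        Var[R] = 2*n_A*n_B*(2*n_A*n_B - n_A - n_B) / ((n_A+n_B)^2 * (n_A+n_B-1)) = 8232/2548 = 3.2308.
        SD[R] = 1.7974.
Step 4: Continuity-corrected z = (R - 0.5 - E[R]) / SD[R] = (9 - 0.5 - 8.0000) / 1.7974 = 0.2782.
Step 5: Two-sided p-value via normal approximation = 2*(1 - Phi(|z|)) = 0.780879.
Step 6: alpha = 0.05. fail to reject H0.

R = 9, z = 0.2782, p = 0.780879, fail to reject H0.


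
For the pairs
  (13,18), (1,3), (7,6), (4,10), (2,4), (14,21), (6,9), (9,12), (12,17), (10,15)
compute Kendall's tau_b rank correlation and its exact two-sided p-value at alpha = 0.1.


Step 1: Enumerate the 45 unordered pairs (i,j) with i<j and classify each by sign(x_j-x_i) * sign(y_j-y_i).
  (1,2):dx=-12,dy=-15->C; (1,3):dx=-6,dy=-12->C; (1,4):dx=-9,dy=-8->C; (1,5):dx=-11,dy=-14->C
  (1,6):dx=+1,dy=+3->C; (1,7):dx=-7,dy=-9->C; (1,8):dx=-4,dy=-6->C; (1,9):dx=-1,dy=-1->C
  (1,10):dx=-3,dy=-3->C; (2,3):dx=+6,dy=+3->C; (2,4):dx=+3,dy=+7->C; (2,5):dx=+1,dy=+1->C
  (2,6):dx=+13,dy=+18->C; (2,7):dx=+5,dy=+6->C; (2,8):dx=+8,dy=+9->C; (2,9):dx=+11,dy=+14->C
  (2,10):dx=+9,dy=+12->C; (3,4):dx=-3,dy=+4->D; (3,5):dx=-5,dy=-2->C; (3,6):dx=+7,dy=+15->C
  (3,7):dx=-1,dy=+3->D; (3,8):dx=+2,dy=+6->C; (3,9):dx=+5,dy=+11->C; (3,10):dx=+3,dy=+9->C
  (4,5):dx=-2,dy=-6->C; (4,6):dx=+10,dy=+11->C; (4,7):dx=+2,dy=-1->D; (4,8):dx=+5,dy=+2->C
  (4,9):dx=+8,dy=+7->C; (4,10):dx=+6,dy=+5->C; (5,6):dx=+12,dy=+17->C; (5,7):dx=+4,dy=+5->C
  (5,8):dx=+7,dy=+8->C; (5,9):dx=+10,dy=+13->C; (5,10):dx=+8,dy=+11->C; (6,7):dx=-8,dy=-12->C
  (6,8):dx=-5,dy=-9->C; (6,9):dx=-2,dy=-4->C; (6,10):dx=-4,dy=-6->C; (7,8):dx=+3,dy=+3->C
  (7,9):dx=+6,dy=+8->C; (7,10):dx=+4,dy=+6->C; (8,9):dx=+3,dy=+5->C; (8,10):dx=+1,dy=+3->C
  (9,10):dx=-2,dy=-2->C
Step 2: C = 42, D = 3, total pairs = 45.
Step 3: tau = (C - D)/(n(n-1)/2) = (42 - 3)/45 = 0.866667.
Step 4: Exact two-sided p-value (enumerate n! = 3628800 permutations of y under H0): p = 0.000115.
Step 5: alpha = 0.1. reject H0.

tau_b = 0.8667 (C=42, D=3), p = 0.000115, reject H0.
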